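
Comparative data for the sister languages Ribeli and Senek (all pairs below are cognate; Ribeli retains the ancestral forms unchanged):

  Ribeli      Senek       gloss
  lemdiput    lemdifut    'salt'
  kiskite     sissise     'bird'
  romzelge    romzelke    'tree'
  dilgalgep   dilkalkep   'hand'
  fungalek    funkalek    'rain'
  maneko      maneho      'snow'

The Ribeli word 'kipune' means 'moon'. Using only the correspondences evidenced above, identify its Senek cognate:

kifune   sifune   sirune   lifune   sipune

kiskite ~ sissise — Ribeli k corresponds to Senek s word-initially before a front vowel.
lemdiput ~ lemdifut — Ribeli p corresponds to Senek f between vowels (before a back vowel).
Applying these to Ribeli 'kipune':
  kipune → sipune   (k→s word-initially before a front vowel)
  sipune → sifune   (p→f between vowels (before a back vowel))
So the Senek cognate is 'sifune'.

sifune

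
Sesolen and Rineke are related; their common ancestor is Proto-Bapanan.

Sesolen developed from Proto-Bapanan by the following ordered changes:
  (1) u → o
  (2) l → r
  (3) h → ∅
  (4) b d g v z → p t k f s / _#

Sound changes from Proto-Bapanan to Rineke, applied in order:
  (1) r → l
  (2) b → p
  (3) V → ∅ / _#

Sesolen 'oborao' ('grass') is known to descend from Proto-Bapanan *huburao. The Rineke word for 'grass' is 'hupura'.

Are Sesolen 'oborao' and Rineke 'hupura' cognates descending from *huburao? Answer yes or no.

Derive the expected Rineke reflex of *huburao:
Rineke: start from *huburao.
  rule 1 (unconditioned shift): huburao → hubulao
  rule 2 (unconditioned shift): hubulao → hupulao
  rule 3 (apocope): hupulao → hupula
  ⇒ Rineke hupula
The regular Rineke reflex would be 'hupula', but the attested form is 'hupura'. The correspondence is irregular, so they are not cognates (the Rineke form has a different source).

no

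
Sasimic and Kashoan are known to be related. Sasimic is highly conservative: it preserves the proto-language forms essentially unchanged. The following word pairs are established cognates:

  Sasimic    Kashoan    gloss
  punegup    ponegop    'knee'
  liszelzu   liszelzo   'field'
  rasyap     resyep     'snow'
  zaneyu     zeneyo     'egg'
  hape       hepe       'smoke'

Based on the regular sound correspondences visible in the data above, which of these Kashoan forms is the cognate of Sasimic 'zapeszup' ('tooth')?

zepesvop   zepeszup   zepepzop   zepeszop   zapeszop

rasyap ~ resyep, hape ~ hepe — Sasimic a corresponds to Kashoan e after a consonant, before a labial obstruent.
punegup ~ ponegop — Sasimic u corresponds to Kashoan o after a consonant, before a labial obstruent.
Applying these to Sasimic 'zapeszup':
  zapeszup → zepeszup   (a→e after a consonant, before a labial obstruent)
  zepeszup → zepeszop   (u→o after a consonant, before a labial obstruent)
So the Kashoan cognate is 'zepeszop'.

zepeszop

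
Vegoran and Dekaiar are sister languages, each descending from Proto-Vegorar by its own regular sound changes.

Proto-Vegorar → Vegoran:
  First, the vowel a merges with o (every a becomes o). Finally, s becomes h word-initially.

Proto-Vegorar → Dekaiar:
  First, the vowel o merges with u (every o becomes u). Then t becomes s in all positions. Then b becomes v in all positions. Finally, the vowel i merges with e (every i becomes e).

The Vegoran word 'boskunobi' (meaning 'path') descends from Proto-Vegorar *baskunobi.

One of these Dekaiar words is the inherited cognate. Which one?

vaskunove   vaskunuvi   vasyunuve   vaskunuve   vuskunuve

Dekaiar: *baskunobi > baskunubi > vaskunuvi > vaskunuve  (by vowel merger, unconditioned shift, vowel merger)

vaskunuve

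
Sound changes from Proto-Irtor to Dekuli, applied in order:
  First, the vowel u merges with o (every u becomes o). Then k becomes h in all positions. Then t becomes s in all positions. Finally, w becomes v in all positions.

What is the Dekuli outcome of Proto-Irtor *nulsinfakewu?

Dekuli: *nulsinfakewu > nolsinfakewo > nolsinfahewo > nolsinfahevo  (by vowel merger, unconditioned shift, unconditioned shift)

nolsinfahevo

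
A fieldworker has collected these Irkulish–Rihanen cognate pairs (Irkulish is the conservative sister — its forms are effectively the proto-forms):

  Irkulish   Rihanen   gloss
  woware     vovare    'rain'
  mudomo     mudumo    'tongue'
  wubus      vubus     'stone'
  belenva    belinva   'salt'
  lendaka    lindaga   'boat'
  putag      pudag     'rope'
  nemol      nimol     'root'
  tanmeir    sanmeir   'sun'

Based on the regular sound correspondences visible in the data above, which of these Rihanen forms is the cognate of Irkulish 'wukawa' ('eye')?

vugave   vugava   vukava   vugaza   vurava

wubus ~ vubus — Irkulish w corresponds to Rihanen v word-initially before a back vowel.
lendaka ~ lindaga — Irkulish k corresponds to Rihanen g between vowels (before a back vowel).
woware ~ vovare — Irkulish w corresponds to Rihanen v between vowels (before a back vowel).
Applying these to Irkulish 'wukawa':
  wukawa → vukawa   (w→v word-initially before a back vowel)
  vukawa → vugawa   (k→g between vowels (before a back vowel))
  vugawa → vugava   (w→v between vowels (before a back vowel))
So the Rihanen cognate is 'vugava'.

vugava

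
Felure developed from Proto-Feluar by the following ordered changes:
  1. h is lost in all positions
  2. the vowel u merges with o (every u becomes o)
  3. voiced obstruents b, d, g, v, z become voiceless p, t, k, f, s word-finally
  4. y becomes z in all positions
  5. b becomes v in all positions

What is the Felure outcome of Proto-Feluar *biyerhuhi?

vizeroi

Felure: *biyerhuhi
  biyerhuhi → biyerui   [h-loss]
  biyerui → biyeroi   [vowel merger]
  biyeroi (rule 3 does not apply)
  biyeroi → bizeroi   [unconditioned shift]
  bizeroi → vizeroi   [unconditioned shift]
  giving Felure vizeroi.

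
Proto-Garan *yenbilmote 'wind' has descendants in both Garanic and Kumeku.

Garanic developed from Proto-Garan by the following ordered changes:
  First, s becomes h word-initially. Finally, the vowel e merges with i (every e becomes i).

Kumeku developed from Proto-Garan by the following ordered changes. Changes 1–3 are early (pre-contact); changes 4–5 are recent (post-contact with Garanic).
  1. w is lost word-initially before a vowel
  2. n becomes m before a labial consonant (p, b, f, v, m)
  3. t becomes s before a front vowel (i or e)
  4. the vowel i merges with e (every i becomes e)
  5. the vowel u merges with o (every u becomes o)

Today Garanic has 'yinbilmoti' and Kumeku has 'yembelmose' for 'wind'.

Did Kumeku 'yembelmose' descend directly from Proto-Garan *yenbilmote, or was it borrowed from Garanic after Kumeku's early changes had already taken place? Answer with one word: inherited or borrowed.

inherited

If inherited, *yenbilmote would pass through all of Kumeku's changes:
Kumeku: *yenbilmote > yembilmote > yembilmose > yembelmose  (by nasal place assimilation, palatalisation, vowel merger)
If borrowed from Garanic 'yinbilmoti' after the early changes, it would undergo only the recent ones:
  rule 4 (vowel merger): yinbilmoti → yenbelmote
  rule 5 (vowel merger): no change (yenbelmote)
  ⇒ as a loan: yenbelmote
Kumeku 'yembelmose' matches the inherited outcome exactly, so it is an inherited cognate, not a loan.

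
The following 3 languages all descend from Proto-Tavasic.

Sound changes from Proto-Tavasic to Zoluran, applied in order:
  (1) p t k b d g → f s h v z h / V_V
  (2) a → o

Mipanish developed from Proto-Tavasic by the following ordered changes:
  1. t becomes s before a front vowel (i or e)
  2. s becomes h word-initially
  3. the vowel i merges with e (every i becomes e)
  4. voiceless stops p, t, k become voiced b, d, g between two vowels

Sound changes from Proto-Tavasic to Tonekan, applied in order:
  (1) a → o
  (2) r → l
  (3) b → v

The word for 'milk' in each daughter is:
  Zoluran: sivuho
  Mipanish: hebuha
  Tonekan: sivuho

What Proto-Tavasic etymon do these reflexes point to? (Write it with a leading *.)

*sibuha

Position 3: Zoluran has v, Mipanish has b, Tonekan has v. Taking the neighbouring segments as reconstructed: Zoluran v could go back to *b or *v; Mipanish b could go back to *p or *b; Tonekan v could go back to *b or *v — the one source consistent with every daughter is *b.
Position 2: Zoluran has i, Mipanish has e, Tonekan has i. Zoluran preserves i here (none of its changes turn any other segment into i), so the proto-segment is *i.
Continuing position by position gives *sibuha; check it forward:
Zoluran: *sibuha
  sibuha → sivuha   [intervocalic lenition]
  sivuha → sivuho   [vowel merger]
  giving Zoluran sivuho.
Mipanish: start from *sibuha.
  rule 1: no change — sibuha
  rule 2 (debuccalisation): sibuha → hibuha
  rule 3 (vowel merger): hibuha → hebuha
  rule 4: no change — hebuha
  ⇒ Mipanish hebuha
Tonekan: start from *sibuha.
  rule 1 (vowel merger): sibuha → sibuho
  rule 2: no change — sibuho
  rule 3 (unconditioned shift): sibuho → sivuho
  ⇒ Tonekan sivuho
No other proto-form is consistent with every reflex, so the reconstruction is *sibuha.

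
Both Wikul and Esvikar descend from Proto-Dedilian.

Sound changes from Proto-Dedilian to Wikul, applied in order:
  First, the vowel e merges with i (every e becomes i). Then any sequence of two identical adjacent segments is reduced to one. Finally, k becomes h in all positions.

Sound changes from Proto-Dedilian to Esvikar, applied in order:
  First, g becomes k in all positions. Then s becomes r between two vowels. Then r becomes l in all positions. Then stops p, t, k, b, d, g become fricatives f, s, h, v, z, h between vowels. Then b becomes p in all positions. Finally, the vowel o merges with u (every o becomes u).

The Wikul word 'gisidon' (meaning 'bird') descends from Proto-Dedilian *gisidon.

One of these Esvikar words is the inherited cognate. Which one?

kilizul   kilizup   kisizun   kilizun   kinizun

Esvikar: start from *gisidon.
  rule 1 (unconditioned shift): gisidon → kisidon
  rule 2 (rhotacism): kisidon → kiridon
  rule 3 (unconditioned shift): kiridon → kilidon
  rule 4 (intervocalic lenition): kilidon → kilizon
  rule 5: no change — kilizon
  rule 6 (vowel merger): kilizon → kilizun
  ⇒ Esvikar kilizun
The other candidates each miss or misapply at least one Esvikar change.

kilizun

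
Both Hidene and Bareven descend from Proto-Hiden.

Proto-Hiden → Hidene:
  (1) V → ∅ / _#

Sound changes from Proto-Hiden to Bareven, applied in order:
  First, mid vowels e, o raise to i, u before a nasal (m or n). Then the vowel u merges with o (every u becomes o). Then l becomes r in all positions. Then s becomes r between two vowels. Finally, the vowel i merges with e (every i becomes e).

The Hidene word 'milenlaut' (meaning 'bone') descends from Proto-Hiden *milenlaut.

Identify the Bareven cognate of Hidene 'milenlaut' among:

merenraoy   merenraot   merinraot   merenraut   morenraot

Bareven: start from *milenlaut.
  rule 1 (pre-nasal raising): milenlaut → milinlaut
  rule 2 (vowel merger): milinlaut → milinlaot
  rule 3 (unconditioned shift): milinlaot → mirinraot
  rule 4: no change — mirinraot
  rule 5 (vowel merger): mirinraot → merenraot
  ⇒ Bareven merenraot

merenraot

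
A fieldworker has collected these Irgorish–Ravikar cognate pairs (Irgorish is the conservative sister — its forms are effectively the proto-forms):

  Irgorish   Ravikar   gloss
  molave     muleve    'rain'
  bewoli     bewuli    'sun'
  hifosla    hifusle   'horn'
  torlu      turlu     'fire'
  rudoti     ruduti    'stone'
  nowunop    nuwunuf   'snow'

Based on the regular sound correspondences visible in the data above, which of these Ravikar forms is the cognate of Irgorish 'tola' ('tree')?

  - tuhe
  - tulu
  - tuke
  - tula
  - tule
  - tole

tule

molave ~ muleve, bewoli ~ bewuli — Irgorish o corresponds to Ravikar u after a consonant, before a consonant other than r, m, n, p, b, f, v.
hifosla ~ hifusle — Irgorish a corresponds to Ravikar e word-finally.
Applying these to Irgorish 'tola':
  tola → tula   (o→u after a consonant, before a consonant other than r, m, n, p, b, f, v)
  tula → tule   (a→e word-finally)
So the Ravikar cognate is 'tule'.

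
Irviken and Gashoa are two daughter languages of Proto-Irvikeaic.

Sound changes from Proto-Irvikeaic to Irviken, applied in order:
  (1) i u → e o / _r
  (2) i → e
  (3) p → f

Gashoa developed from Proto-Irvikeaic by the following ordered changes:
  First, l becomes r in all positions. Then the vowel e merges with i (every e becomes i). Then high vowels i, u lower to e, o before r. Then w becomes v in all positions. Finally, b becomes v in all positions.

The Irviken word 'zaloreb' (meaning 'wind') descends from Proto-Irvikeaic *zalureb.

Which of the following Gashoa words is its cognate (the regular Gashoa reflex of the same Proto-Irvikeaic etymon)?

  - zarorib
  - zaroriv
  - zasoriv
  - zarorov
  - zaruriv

Gashoa: *zalureb > zarureb > zarurib > zarorib > zaroriv  (by unconditioned shift, vowel merger, pre-rhotic lowering, unconditioned shift)

zaroriv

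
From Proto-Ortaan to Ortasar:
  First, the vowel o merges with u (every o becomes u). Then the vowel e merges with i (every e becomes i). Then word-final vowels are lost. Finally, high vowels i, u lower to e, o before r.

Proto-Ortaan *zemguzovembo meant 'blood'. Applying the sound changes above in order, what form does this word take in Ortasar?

Ortasar: start from *zemguzovembo.
  rule 1 (vowel merger): zemguzovembo → zemguzuvembu
  rule 2 (vowel merger): zemguzuvembu → zimguzuvimbu
  rule 3 (apocope): zimguzuvimbu → zimguzuvimb
  rule 4: no change — zimguzuvimb
  ⇒ Ortasar zimguzuvimb

zimguzuvimb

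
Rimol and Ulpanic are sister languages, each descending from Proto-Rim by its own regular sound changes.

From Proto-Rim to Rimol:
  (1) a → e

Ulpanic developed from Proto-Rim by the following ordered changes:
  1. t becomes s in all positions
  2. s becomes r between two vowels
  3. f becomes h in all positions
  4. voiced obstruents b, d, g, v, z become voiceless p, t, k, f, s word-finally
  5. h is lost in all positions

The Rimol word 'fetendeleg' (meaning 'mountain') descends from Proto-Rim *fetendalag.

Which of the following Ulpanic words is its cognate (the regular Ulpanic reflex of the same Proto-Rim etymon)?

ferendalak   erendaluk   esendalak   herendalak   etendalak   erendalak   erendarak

erendalak

Ulpanic: start from *fetendalag.
  rule 1 (unconditioned shift): fetendalag → fesendalag
  rule 2 (rhotacism): fesendalag → ferendalag
  rule 3 (unconditioned shift): ferendalag → herendalag
  rule 4 (final devoicing): herendalag → herendalak
  rule 5 (h-loss): herendalak → erendalak
  ⇒ Ulpanic erendalak
Only 'erendalak' matches the regular Ulpanic development of *fetendalag.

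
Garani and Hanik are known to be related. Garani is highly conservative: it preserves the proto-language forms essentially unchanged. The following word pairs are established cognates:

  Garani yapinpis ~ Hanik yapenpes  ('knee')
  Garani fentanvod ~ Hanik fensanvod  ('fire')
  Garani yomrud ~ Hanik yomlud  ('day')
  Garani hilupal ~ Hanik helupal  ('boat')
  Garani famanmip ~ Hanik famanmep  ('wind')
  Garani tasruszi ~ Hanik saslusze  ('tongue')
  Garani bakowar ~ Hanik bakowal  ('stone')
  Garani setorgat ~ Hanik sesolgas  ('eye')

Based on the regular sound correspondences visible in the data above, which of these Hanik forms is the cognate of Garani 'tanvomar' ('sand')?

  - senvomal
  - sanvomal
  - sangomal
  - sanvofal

sanvomal

tasruszi ~ saslusze — Garani t corresponds to Hanik s word-initially before a back vowel.
bakowar ~ bakowal — Garani r corresponds to Hanik l word-finally.
Applying these to Garani 'tanvomar':
  tanvomar → sanvomar   (t→s word-initially before a back vowel)
  sanvomar → sanvomal   (r→l word-finally)
So the Hanik cognate is 'sanvomal'.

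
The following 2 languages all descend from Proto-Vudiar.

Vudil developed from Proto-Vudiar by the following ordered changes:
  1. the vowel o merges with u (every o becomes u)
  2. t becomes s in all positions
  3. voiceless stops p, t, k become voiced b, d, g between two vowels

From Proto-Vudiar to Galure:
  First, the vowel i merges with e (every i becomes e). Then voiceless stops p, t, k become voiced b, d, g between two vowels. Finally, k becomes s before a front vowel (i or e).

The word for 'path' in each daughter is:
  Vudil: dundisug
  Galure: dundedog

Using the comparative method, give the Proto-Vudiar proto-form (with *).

Position 5: Vudil has i, Galure has e. Vudil preserves i here (none of its changes turn any other segment into i), so the proto-segment is *i.
Position 6: Vudil has s, Galure has d. Taking the neighbouring segments as reconstructed: Vudil s could go back to *t or *s; Galure d could go back to *t or *d — the one source consistent with every daughter is *t.
Continuing position by position gives *dunditog; check it forward:
Vudil: *dunditog
  dunditog → dunditug   [vowel merger]
  dunditug → dundisug   [unconditioned shift]
  dundisug (rule 3 does not apply)
  giving Vudil dundisug.
Galure: *dunditog > dundetog > dundedog  (by vowel merger, intervocalic voicing)
Only *dunditog yields all of Vudil dundisug, Galure dundedog.

*dunditog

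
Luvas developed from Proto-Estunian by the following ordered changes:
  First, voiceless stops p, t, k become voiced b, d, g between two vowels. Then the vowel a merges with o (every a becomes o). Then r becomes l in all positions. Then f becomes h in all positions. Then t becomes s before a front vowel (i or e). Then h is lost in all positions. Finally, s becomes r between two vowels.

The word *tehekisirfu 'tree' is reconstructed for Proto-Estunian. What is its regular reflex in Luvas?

seegirilu

Luvas: *tehekisirfu
  tehekisirfu → tehegisirfu   [intervocalic voicing]
  tehegisirfu (rule 2 does not apply)
  tehegisirfu → tehegisilfu   [unconditioned shift]
  tehegisilfu → tehegisilhu   [unconditioned shift]
  tehegisilhu → sehegisilhu   [palatalisation]
  sehegisilhu → seegisilu   [h-loss]
  seegisilu → seegirilu   [rhotacism]
  giving Luvas seegirilu.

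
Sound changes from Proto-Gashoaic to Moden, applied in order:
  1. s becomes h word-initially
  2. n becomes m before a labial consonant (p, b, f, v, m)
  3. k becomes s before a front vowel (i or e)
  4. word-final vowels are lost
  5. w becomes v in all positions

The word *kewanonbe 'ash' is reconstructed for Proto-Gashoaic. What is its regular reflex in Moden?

sevanomb

Moden: *kewanonbe
  kewanonbe (rule 1 does not apply)
  kewanonbe → kewanombe   [nasal place assimilation]
  kewanombe → sewanombe   [palatalisation]
  sewanombe → sewanomb   [apocope]
  sewanomb → sevanomb   [unconditioned shift]
  giving Moden sevanomb.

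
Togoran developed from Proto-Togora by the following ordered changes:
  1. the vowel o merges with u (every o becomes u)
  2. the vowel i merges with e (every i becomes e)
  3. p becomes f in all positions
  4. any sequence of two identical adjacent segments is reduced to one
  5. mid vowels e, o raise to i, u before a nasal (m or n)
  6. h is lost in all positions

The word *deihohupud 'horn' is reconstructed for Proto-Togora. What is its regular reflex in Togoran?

deuufud

Togoran: start from *deihohupud.
  rule 1 (vowel merger): deihohupud → deihuhupud
  rule 2 (vowel merger): deihuhupud → deehuhupud
  rule 3 (unconditioned shift): deehuhupud → deehuhufud
  rule 4 (degemination): deehuhufud → dehuhufud
  rule 5: no change — dehuhufud
  rule 6 (h-loss): dehuhufud → deuufud
  ⇒ Togoran deuufud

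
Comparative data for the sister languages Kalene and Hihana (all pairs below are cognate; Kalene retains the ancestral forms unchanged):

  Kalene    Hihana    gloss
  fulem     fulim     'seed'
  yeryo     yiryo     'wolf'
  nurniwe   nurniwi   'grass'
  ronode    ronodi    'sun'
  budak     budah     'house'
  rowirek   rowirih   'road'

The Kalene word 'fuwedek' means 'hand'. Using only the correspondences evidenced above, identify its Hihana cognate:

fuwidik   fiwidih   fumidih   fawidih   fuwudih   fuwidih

rowirek ~ rowirih — Kalene e corresponds to Hihana i after a consonant, before a consonant other than r, m, n, p, b, f, v.
budak ~ budah, rowirek ~ rowirih — Kalene k corresponds to Hihana h word-finally.
Applying these to Kalene 'fuwedek':
  fuwedek → fuwidek   (e→i after a consonant, before a consonant other than r, m, n, p, b, f, v)
  fuwidek → fuwidik   (e→i after a consonant, before a consonant other than r, m, n, p, b, f, v)
  fuwidik → fuwidih   (k→h word-finally)
So the Hihana cognate is 'fuwidih'.

fuwidih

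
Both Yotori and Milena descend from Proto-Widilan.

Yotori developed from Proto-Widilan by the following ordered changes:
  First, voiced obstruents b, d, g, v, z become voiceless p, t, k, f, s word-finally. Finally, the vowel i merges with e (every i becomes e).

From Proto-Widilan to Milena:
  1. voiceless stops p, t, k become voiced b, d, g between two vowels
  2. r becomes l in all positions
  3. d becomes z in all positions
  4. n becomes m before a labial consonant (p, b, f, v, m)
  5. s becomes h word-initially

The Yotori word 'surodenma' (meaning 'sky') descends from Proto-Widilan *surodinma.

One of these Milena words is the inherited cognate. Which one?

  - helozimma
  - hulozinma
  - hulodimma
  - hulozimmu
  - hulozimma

hulozimma

Milena: *surodinma
  surodinma (rule 1 does not apply)
  surodinma → sulodinma   [unconditioned shift]
  sulodinma → sulozinma   [unconditioned shift]
  sulozinma → sulozimma   [nasal place assimilation]
  sulozimma → hulozimma   [debuccalisation]
  giving Milena hulozimma.
Only 'hulozimma' matches the regular Milena development of *surodinma.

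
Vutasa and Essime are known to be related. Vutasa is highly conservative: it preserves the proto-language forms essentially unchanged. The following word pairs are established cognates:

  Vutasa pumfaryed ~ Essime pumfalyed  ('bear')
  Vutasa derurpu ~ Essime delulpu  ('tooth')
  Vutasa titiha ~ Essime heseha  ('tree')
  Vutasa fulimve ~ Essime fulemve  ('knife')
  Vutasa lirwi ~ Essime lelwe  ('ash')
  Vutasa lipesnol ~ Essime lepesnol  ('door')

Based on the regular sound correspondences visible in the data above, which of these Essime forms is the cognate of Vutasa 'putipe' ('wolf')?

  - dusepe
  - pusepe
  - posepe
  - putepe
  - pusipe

titiha ~ heseha — Vutasa t corresponds to Essime s between vowels (before a front vowel).
lipesnol ~ lepesnol — Vutasa i corresponds to Essime e after a consonant, before a labial obstruent.
Applying these to Vutasa 'putipe':
  putipe → pusipe   (t→s between vowels (before a front vowel))
  pusipe → pusepe   (i→e after a consonant, before a labial obstruent)
So the Essime cognate is 'pusepe'.

pusepe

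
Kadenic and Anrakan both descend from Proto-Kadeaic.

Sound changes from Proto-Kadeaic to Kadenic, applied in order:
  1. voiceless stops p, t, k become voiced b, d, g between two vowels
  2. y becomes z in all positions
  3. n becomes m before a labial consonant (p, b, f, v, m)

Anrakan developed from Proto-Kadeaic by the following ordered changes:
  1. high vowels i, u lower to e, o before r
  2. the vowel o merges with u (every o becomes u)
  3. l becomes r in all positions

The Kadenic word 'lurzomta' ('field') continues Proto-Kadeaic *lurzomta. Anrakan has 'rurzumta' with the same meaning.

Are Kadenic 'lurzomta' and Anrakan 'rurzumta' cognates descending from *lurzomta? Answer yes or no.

yes

Derive the expected Anrakan reflex of *lurzomta:
Anrakan: start from *lurzomta.
  rule 1 (pre-rhotic lowering): lurzomta → lorzomta
  rule 2 (vowel merger): lorzomta → lurzumta
  rule 3 (unconditioned shift): lurzumta → rurzumta
  ⇒ Anrakan rurzumta
Anrakan 'rurzumta' matches the regular reflex exactly, so the pair is cognate.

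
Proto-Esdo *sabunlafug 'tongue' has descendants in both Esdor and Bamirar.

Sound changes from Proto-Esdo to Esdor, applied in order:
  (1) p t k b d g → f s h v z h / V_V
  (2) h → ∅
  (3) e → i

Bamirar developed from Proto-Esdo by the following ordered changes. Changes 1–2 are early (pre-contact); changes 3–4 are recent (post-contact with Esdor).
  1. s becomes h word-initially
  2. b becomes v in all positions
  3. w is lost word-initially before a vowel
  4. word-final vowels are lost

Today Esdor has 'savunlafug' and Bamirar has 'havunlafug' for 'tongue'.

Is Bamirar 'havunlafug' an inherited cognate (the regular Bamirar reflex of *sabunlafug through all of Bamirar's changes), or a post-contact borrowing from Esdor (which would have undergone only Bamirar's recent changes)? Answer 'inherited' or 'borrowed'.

inherited

If inherited, *sabunlafug would pass through all of Bamirar's changes:
Bamirar: start from *sabunlafug.
  rule 1 (debuccalisation): sabunlafug → habunlafug
  rule 2 (unconditioned shift): habunlafug → havunlafug
  rule 3: no change — havunlafug
  rule 4: no change — havunlafug
  ⇒ Bamirar havunlafug
If borrowed from Esdor 'savunlafug' after the early changes, it would undergo only the recent ones:
  rule 3 (glide loss): no change (savunlafug)
  rule 4 (apocope): no change (savunlafug)
  ⇒ as a loan: savunlafug
Bamirar 'havunlafug' matches the inherited outcome exactly, so it is an inherited cognate, not a loan.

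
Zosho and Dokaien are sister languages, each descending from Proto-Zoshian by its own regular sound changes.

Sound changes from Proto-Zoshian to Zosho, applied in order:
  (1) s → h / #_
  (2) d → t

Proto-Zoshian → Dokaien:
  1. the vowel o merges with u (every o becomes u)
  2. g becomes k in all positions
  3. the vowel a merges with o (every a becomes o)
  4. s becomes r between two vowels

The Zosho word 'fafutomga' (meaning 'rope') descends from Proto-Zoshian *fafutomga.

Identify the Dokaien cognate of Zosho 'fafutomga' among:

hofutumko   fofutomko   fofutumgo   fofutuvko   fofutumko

Dokaien: *fafutomga > fafutumga > fafutumka > fofutumko  (by vowel merger, unconditioned shift, vowel merger)

fofutumko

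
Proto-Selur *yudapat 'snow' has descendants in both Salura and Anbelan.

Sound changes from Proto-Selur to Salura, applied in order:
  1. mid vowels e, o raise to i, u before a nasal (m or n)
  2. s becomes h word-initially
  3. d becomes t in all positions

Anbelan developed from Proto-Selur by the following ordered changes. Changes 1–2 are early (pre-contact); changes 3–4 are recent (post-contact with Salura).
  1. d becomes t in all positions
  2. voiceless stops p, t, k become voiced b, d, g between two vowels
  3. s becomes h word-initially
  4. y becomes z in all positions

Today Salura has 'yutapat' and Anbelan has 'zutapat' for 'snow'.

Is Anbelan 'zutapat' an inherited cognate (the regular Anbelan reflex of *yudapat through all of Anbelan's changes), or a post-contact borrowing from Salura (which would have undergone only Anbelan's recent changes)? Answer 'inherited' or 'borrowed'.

borrowed

If inherited, *yudapat would pass through all of Anbelan's changes:
Anbelan: *yudapat > yutapat > yudabat > zudabat  (by unconditioned shift, intervocalic voicing, unconditioned shift)
If borrowed from Salura 'yutapat' after the early changes, it would undergo only the recent ones:
  rule 3 (debuccalisation): no change (yutapat)
  rule 4 (unconditioned shift): yutapat → zutapat
  ⇒ as a loan: zutapat
Anbelan 'zutapat' matches the loan outcome 'zutapat', not the inherited 'zudabat' — it skipped the early Anbelan changes, so it was borrowed from Salura.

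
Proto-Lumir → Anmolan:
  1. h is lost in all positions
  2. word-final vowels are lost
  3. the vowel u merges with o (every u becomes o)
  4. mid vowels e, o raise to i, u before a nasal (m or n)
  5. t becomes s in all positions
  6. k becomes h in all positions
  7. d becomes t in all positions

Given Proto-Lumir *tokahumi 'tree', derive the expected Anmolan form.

Anmolan: start from *tokahumi.
  rule 1 (h-loss): tokahumi → tokaumi
  rule 2 (apocope): tokaumi → tokaum
  rule 3 (vowel merger): tokaum → tokaom
  rule 4 (pre-nasal raising): tokaom → tokaum
  rule 5 (unconditioned shift): tokaum → sokaum
  rule 6 (unconditioned shift): sokaum → sohaum
  rule 7: no change — sohaum
  ⇒ Anmolan sohaum

sohaum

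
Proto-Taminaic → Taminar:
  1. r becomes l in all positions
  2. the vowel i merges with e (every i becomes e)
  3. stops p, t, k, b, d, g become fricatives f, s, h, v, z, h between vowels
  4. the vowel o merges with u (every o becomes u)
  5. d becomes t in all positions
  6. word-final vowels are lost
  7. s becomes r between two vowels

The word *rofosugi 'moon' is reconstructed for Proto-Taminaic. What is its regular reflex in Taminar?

lufuruh

Taminar: *rofosugi
  rofosugi → lofosugi   [unconditioned shift]
  lofosugi → lofosuge   [vowel merger]
  lofosuge → lofosuhe   [intervocalic lenition]
  lofosuhe → lufusuhe   [vowel merger]
  lufusuhe (rule 5 does not apply)
  lufusuhe → lufusuh   [apocope]
  lufusuh → lufuruh   [rhotacism]
  giving Taminar lufuruh.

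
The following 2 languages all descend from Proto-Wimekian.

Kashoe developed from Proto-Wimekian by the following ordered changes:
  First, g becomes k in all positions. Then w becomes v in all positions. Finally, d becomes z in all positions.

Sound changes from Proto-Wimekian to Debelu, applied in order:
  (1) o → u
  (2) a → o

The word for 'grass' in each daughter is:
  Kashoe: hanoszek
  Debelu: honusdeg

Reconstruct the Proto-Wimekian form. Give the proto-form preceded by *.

*hanosdeg

Position 2: Kashoe has a, Debelu has o. Kashoe preserves a here (none of its changes turn any other segment into a), so the proto-segment is *a.
Position 6: Kashoe has z, Debelu has d. Debelu preserves d here (none of its changes turn any other segment into d), so the proto-segment is *d.
This points to *hanosdeg. Verify forward in each daughter:
Kashoe: *hanosdeg > hanosdek > hanoszek  (by unconditioned shift, unconditioned shift)
Debelu: *hanosdeg
  hanosdeg → hanusdeg   [vowel merger]
  hanusdeg → honusdeg   [vowel merger]
  giving Debelu honusdeg.
*hanosdeg is the unique common source.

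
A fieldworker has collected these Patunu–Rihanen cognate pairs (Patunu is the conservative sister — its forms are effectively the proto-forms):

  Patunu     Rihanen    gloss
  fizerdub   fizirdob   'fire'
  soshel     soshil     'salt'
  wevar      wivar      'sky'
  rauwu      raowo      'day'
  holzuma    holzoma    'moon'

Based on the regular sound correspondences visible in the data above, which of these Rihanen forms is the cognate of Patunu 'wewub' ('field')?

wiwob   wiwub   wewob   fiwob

wiwob

soshel ~ soshil — Patunu e corresponds to Rihanen i after a consonant, before a consonant other than r, m, n, p, b, f, v.
fizerdub ~ fizirdob — Patunu u corresponds to Rihanen o after a consonant, before a labial obstruent.
Applying these to Patunu 'wewub':
  wewub → wiwub   (e→i after a consonant, before a consonant other than r, m, n, p, b, f, v)
  wiwub → wiwob   (u→o after a consonant, before a labial obstruent)
So the Rihanen cognate is 'wiwob'.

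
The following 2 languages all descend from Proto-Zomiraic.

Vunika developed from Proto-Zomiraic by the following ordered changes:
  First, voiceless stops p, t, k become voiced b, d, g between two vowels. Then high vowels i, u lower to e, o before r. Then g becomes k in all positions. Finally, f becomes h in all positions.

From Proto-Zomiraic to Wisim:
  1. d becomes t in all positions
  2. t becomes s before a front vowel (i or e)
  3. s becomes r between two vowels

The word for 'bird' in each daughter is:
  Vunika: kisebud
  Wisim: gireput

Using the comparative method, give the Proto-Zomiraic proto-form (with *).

Position 1: Vunika has k, Wisim has g. Wisim preserves g here (none of its changes turn any other segment into g), so the proto-segment is *g.
Position 3: Vunika has s, Wisim has r. Vunika preserves s here (none of its changes turn any other segment into s), so the proto-segment is *s.
Verify the candidate proto-form against each daughter:
Vunika: start from *gisepud.
  rule 1 (intervocalic voicing): gisepud → gisebud
  rule 2: no change — gisebud
  rule 3 (unconditioned shift): gisebud → kisebud
  rule 4: no change — kisebud
  ⇒ Vunika kisebud
Wisim: *gisepud
  gisepud → giseput   [unconditioned shift]
  giseput (rule 2 does not apply)
  giseput → gireput   [rhotacism]
  giving Wisim gireput.
No other proto-form is consistent with every reflex, so the reconstruction is *gisepud.

*gisepud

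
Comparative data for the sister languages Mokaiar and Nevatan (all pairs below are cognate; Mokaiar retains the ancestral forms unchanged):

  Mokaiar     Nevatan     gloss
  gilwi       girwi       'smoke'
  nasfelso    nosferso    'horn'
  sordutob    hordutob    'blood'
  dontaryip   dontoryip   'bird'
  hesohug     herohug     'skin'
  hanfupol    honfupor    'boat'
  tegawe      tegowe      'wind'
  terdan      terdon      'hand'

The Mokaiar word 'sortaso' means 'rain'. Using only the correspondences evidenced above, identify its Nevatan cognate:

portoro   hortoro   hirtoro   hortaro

hortoro

sordutob ~ hordutob — Mokaiar s corresponds to Nevatan h word-initially before a back vowel.
nasfelso ~ nosferso, tegawe ~ tegowe — Mokaiar a corresponds to Nevatan o after a consonant, before a consonant other than r, m, n, p, b, f, v.
hesohug ~ herohug — Mokaiar s corresponds to Nevatan r between vowels (before a back vowel).
Applying these to Mokaiar 'sortaso':
  sortaso → hortaso   (s→h word-initially before a back vowel)
  hortaso → hortoso   (a→o after a consonant, before a consonant other than r, m, n, p, b, f, v)
  hortoso → hortoro   (s→r between vowels (before a back vowel))
So the Nevatan cognate is 'hortoro'.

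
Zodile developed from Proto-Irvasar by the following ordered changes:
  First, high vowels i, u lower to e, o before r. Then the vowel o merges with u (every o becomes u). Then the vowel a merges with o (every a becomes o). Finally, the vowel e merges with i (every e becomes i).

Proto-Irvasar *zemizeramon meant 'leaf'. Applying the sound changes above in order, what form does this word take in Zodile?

Zodile: *zemizeramon > zemizeramun > zemizeromun > zimiziromun  (by vowel merger, vowel merger, vowel merger)

zimiziromun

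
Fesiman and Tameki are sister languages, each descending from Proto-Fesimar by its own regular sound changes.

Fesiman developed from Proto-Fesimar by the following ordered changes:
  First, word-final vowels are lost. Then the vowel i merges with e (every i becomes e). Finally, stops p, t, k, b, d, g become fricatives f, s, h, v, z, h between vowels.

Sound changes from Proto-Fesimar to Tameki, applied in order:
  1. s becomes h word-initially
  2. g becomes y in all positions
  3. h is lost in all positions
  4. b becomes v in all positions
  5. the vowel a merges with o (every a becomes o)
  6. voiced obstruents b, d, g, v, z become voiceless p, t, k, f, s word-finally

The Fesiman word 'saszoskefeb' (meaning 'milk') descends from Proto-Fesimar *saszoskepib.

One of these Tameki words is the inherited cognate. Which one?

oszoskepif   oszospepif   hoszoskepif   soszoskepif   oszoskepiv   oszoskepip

oszoskepif

Tameki: *saszoskepib
  saszoskepib → haszoskepib   [debuccalisation]
  haszoskepib (rule 2 does not apply)
  haszoskepib → aszoskepib   [h-loss]
  aszoskepib → aszoskepiv   [unconditioned shift]
  aszoskepiv → oszoskepiv   [vowel merger]
  oszoskepiv → oszoskepif   [final devoicing]
  giving Tameki oszoskepif.
The other candidates each miss or misapply at least one Tameki change.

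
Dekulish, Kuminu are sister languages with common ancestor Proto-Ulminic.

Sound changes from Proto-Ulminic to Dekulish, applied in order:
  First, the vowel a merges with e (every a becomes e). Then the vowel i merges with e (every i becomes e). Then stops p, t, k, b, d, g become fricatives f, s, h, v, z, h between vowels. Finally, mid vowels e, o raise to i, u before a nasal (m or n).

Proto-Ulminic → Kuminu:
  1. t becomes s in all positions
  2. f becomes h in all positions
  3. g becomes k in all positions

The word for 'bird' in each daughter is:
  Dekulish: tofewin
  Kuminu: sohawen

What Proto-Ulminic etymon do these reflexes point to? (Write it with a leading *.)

Position 4: Dekulish has e, Kuminu has a. Kuminu preserves a here (none of its changes turn any other segment into a), so the proto-segment is *a.
Position 1: Dekulish has t, Kuminu has s. Dekulish preserves t here (none of its changes turn any other segment into t), so the proto-segment is *t.
Continuing position by position gives *tofawen; check it forward:
Dekulish: *tofawen
  tofawen → tofewen   [vowel merger]
  tofewen (rule 2 does not apply)
  tofewen (rule 3 does not apply)
  tofewen → tofewin   [pre-nasal raising]
  giving Dekulish tofewin.
Kuminu: *tofawen
  tofawen → sofawen   [unconditioned shift]
  sofawen → sohawen   [unconditioned shift]
  sohawen (rule 3 does not apply)
  giving Kuminu sohawen.
*tofawen is the unique common source.

*tofawen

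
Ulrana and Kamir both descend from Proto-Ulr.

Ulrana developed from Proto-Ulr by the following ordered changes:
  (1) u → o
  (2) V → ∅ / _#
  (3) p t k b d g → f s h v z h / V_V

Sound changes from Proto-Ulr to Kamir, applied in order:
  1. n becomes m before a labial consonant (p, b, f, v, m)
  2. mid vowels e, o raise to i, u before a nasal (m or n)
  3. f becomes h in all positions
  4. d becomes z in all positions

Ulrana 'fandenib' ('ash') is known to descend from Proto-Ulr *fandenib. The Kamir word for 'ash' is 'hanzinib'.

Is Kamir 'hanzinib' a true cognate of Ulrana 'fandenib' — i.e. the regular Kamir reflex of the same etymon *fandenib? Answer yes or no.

Derive the expected Kamir reflex of *fandenib:
Kamir: *fandenib
  fandenib (rule 1 does not apply)
  fandenib → fandinib   [pre-nasal raising]
  fandinib → handinib   [unconditioned shift]
  handinib → hanzinib   [unconditioned shift]
  giving Kamir hanzinib.
Kamir 'hanzinib' matches the regular reflex exactly, so the pair is cognate.

yes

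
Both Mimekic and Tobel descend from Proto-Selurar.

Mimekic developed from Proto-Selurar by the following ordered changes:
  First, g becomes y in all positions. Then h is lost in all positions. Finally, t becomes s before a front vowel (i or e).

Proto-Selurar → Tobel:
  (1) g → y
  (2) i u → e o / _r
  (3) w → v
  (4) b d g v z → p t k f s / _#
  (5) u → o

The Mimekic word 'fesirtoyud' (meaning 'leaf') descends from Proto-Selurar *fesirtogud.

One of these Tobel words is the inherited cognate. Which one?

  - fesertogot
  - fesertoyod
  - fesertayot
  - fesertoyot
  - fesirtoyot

Tobel: *fesirtogud > fesirtoyud > fesertoyud > fesertoyut > fesertoyot  (by unconditioned shift, pre-rhotic lowering, final devoicing, vowel merger)
The other candidates each miss or misapply at least one Tobel change.

fesertoyot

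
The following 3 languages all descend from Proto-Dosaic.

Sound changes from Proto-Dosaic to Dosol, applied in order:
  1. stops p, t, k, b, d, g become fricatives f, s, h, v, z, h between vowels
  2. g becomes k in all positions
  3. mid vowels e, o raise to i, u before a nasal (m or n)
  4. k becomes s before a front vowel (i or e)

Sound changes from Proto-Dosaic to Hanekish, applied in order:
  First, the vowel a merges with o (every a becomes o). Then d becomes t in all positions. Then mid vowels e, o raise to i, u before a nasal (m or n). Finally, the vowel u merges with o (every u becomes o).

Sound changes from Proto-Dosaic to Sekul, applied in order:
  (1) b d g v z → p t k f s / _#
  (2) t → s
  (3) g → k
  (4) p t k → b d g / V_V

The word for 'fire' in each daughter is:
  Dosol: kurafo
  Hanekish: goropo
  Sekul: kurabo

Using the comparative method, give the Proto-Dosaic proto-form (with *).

*gurapo

Position 2: Dosol has u, Hanekish has o, Sekul has u. Sekul preserves u here (none of its changes turn any other segment into u), so the proto-segment is *u.
Position 4: Dosol has a, Hanekish has o, Sekul has a. Dosol preserves a here (none of its changes turn any other segment into a), so the proto-segment is *a.
Verify the candidate proto-form against each daughter:
Dosol: *gurapo > gurafo > kurafo  (by intervocalic lenition, unconditioned shift)
Hanekish: *gurapo > guropo > goropo  (by vowel merger, vowel merger)
Sekul: start from *gurapo.
  rule 1: no change — gurapo
  rule 2: no change — gurapo
  rule 3 (unconditioned shift): gurapo → kurapo
  rule 4 (intervocalic voicing): kurapo → kurabo
  ⇒ Sekul kurabo
Only *gurapo yields all of Dosol kurafo, Hanekish goropo, Sekul kurabo.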